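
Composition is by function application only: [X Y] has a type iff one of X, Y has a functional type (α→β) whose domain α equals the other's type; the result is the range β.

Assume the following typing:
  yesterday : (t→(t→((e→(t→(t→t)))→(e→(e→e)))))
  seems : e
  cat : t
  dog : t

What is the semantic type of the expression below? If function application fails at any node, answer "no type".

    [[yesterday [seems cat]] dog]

At [seems cat]: neither e nor t can take the other as argument; the node is ill-typed.

no type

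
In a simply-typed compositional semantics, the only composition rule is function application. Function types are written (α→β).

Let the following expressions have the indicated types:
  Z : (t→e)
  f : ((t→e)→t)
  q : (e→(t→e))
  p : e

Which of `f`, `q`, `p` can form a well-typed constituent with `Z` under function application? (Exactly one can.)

f

f — combines: f : ((t→e)→t) takes Z : (t→e) as argument, giving t.
q : (e→(t→e)) — no; Z wants t, and q wants e.
p : e — no; Z wants t, and p wants nothing (atomic).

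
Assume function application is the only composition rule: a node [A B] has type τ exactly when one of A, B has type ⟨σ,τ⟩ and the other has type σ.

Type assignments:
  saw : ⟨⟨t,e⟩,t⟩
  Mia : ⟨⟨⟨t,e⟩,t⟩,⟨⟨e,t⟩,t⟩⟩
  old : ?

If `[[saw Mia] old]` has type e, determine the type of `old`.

[[saw Mia] old] must have type e. The sister [saw Mia] has type ⟨⟨e,t⟩,t⟩; that is not a function onto e, so old must be the functor, of type ⟨⟨⟨e,t⟩,t⟩,e⟩.

⟨⟨⟨e,t⟩,t⟩,e⟩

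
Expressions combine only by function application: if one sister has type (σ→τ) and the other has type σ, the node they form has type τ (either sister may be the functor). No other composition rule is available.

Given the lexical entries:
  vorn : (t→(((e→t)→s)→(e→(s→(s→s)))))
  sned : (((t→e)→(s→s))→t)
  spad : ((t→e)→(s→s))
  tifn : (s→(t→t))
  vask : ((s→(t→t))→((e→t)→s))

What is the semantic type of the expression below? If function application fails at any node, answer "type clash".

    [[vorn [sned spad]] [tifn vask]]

[sned spad]: functor sned : (((t→e)→(s→s))→t), argument spad : ((t→e)→(s→s)); result t.
[vorn [sned spad]]: functor vorn : (t→(((e→t)→s)→(e→(s→(s→s))))), argument [sned spad] : t; result (((e→t)→s)→(e→(s→(s→s)))).
[tifn vask]: functor vask : ((s→(t→t))→((e→t)→s)), argument tifn : (s→(t→t)); result ((e→t)→s).
[[vorn [sned spad]] [tifn vask]]: functor [vorn [sned spad]] : (((e→t)→s)→(e→(s→(s→s)))), argument [tifn vask] : ((e→t)→s); result (e→(s→(s→s))).

(e→(s→(s→s)))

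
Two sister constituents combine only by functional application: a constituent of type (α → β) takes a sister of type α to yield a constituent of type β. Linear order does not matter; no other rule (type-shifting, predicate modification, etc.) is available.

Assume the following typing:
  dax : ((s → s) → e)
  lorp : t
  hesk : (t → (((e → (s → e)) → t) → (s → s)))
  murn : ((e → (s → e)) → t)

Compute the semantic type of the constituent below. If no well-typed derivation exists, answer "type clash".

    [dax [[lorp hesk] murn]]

e

At [lorp hesk], hesk : (t → (((e → (s → e)) → t) → (s → s))) takes lorp : t, giving (((e → (s → e)) → t) → (s → s)).
At [[lorp hesk] murn], [lorp hesk] : (((e → (s → e)) → t) → (s → s)) takes murn : ((e → (s → e)) → t), giving (s → s).
At [dax [[lorp hesk] murn]], dax : ((s → s) → e) takes [[lorp hesk] murn] : (s → s), giving e.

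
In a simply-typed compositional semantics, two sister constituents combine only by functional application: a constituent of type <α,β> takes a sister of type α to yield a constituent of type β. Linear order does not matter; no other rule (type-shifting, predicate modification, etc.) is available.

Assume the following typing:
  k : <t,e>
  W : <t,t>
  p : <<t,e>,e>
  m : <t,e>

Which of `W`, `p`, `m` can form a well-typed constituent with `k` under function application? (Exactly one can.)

W : <t,t> — does not combine with k.
p — combines: p : <<t,e>,e> takes k : <t,e> as argument, giving e.
m : <t,e> — does not combine with k.

p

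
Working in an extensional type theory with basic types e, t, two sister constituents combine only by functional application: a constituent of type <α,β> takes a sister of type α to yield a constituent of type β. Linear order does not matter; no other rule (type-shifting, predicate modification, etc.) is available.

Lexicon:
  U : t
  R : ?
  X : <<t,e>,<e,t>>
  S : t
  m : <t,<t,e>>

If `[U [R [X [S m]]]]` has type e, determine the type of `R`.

<<e,t>,<t,e>>

For [U [R [X [S m]]]] to have type e with U of type t, [R [X [S m]]] must be the function: [R [X [S m]]] : <t,e>.
For [R [X [S m]]] to have type <t,e> with [X [S m]] of type <e,t>, R must be the function: R : <<e,t>,<t,e>>.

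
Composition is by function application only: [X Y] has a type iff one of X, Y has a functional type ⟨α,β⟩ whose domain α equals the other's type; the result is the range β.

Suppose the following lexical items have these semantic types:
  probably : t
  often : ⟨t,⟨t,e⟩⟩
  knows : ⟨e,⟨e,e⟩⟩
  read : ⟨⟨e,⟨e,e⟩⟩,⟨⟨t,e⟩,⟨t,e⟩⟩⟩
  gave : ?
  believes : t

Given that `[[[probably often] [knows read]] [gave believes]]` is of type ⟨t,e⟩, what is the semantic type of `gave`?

For [[[probably often] [knows read]] [gave believes]] to have type ⟨t,e⟩ with [[probably often] [knows read]] of type ⟨t,e⟩, [gave believes] must be the function: [gave believes] : ⟨⟨t,e⟩,⟨t,e⟩⟩.
For [gave believes] to have type ⟨⟨t,e⟩,⟨t,e⟩⟩ with believes of type t, gave must be the function: gave : ⟨t,⟨⟨t,e⟩,⟨t,e⟩⟩⟩.

⟨t,⟨⟨t,e⟩,⟨t,e⟩⟩⟩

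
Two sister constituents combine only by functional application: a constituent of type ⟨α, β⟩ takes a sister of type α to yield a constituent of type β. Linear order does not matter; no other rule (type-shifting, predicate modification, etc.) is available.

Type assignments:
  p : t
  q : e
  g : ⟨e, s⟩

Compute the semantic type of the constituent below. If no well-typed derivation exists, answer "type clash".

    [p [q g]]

type clash

[q g] — g of type ⟨e, s⟩ combines with q of type e: type s.
[p [q g]]: t and s cannot combine by function application — type clash.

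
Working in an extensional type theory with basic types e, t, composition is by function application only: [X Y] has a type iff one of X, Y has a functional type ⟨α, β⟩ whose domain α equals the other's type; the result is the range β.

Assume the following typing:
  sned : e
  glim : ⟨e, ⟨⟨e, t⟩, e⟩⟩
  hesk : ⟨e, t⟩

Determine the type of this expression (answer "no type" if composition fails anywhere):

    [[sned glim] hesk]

e

At [sned glim], glim : ⟨e, ⟨⟨e, t⟩, e⟩⟩ takes sned : e, giving ⟨⟨e, t⟩, e⟩.
At [[sned glim] hesk], [sned glim] : ⟨⟨e, t⟩, e⟩ takes hesk : ⟨e, t⟩, giving e.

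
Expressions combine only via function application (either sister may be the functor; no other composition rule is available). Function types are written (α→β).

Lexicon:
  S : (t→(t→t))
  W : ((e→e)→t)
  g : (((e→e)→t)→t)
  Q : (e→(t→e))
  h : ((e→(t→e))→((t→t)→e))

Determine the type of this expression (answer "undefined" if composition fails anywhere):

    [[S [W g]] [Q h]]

At [W g], g : (((e→e)→t)→t) takes W : ((e→e)→t), giving t.
At [S [W g]], S : (t→(t→t)) takes [W g] : t, giving (t→t).
At [Q h], h : ((e→(t→e))→((t→t)→e)) takes Q : (e→(t→e)), giving ((t→t)→e).
At [[S [W g]] [Q h]], [Q h] : ((t→t)→e) takes [S [W g]] : (t→t), giving e.

e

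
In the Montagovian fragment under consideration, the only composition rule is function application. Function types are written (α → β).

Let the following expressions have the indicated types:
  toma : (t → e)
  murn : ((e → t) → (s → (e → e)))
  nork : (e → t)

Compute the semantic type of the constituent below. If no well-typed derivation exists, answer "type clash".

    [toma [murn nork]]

type clash

[murn nork] — murn of type ((e → t) → (s → (e → e))) combines with nork of type (e → t): type (s → (e → e)).
[toma [murn nork]]: (t → e) and (s → (e → e)) cannot combine by function application — type clash.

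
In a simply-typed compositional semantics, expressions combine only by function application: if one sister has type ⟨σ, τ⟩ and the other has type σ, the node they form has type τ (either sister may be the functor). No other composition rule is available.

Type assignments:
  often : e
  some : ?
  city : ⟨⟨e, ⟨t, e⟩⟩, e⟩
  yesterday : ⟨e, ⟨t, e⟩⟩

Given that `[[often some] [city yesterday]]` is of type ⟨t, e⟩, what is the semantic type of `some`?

⟨e, ⟨e, ⟨t, e⟩⟩⟩

[[often some] [city yesterday]] is required to be ⟨t, e⟩. [city yesterday] : e cannot yield ⟨t, e⟩ as functor, so [often some] : ⟨e, ⟨t, e⟩⟩.
[often some] is required to be ⟨e, ⟨t, e⟩⟩. often : e cannot yield ⟨e, ⟨t, e⟩⟩ as functor, so some : ⟨e, ⟨e, ⟨t, e⟩⟩⟩.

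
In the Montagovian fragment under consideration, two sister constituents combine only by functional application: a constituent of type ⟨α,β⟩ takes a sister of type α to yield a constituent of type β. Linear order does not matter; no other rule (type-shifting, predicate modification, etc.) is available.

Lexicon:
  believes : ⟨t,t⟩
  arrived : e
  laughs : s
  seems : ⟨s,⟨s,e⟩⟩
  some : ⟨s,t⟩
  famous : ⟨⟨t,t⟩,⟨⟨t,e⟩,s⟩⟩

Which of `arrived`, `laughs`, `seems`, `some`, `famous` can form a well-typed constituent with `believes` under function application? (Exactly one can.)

famous

arrived : e — believes needs t; arrived needs nothing (atomic); neither fits.
laughs : s — believes needs t; laughs needs nothing (atomic); neither fits.
seems : ⟨s,⟨s,e⟩⟩ — believes needs t; seems needs s; neither fits.
some : ⟨s,t⟩ — believes needs t; some needs s; neither fits.
famous — combines: famous : ⟨⟨t,t⟩,⟨⟨t,e⟩,s⟩⟩ takes believes : ⟨t,t⟩ as argument, giving ⟨⟨t,e⟩,s⟩.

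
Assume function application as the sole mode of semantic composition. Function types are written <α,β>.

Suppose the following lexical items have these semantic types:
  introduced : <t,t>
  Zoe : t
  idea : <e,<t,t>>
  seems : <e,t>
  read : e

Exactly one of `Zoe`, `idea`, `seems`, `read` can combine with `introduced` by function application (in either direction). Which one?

Zoe — combines: introduced : <t,t> takes Zoe : t as argument, giving t.
idea : <e,<t,t>> — does not combine with introduced.
seems : <e,t> — does not combine with introduced.
read : e — does not combine with introduced.

Zoe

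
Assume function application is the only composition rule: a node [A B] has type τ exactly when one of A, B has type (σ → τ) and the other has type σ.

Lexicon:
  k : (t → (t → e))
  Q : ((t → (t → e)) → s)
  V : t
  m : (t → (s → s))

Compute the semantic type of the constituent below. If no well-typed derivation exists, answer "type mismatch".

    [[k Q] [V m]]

s

[k Q]: Q is ((t → (t → e)) → s), k is (t → (t → e)); result s.
[V m]: m is (t → (s → s)), V is t; result (s → s).
[[k Q] [V m]]: [V m] is (s → s), [k Q] is s; result s.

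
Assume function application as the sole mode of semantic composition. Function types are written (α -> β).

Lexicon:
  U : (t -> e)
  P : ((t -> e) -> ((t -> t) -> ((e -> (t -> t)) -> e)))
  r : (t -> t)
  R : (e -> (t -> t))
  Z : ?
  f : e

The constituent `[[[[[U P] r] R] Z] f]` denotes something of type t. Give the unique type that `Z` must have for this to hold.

[[[[[U P] r] R] Z] f] must have type t. The sister f has type e; that is not a function onto t, so [[[[U P] r] R] Z] must be the functor, of type (e -> t).
[[[[U P] r] R] Z] must have type (e -> t). The sister [[[U P] r] R] has type e; that is not a function onto (e -> t), so Z must be the functor, of type (e -> (e -> t)).

(e -> (e -> t))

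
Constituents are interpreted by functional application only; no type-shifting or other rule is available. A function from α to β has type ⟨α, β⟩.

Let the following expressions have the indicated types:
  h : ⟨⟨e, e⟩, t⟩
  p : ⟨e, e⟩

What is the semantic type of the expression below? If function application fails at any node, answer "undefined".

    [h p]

t

At [h p], h : ⟨⟨e, e⟩, t⟩ takes p : ⟨e, e⟩, giving t.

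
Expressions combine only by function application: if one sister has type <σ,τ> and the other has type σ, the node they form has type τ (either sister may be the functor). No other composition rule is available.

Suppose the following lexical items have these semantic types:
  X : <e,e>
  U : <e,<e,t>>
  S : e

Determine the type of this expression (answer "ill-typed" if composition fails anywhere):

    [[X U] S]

[X U]: <e,e> with <e,<e,t>> — neither is a function whose domain matches the other; composition fails here.

ill-typed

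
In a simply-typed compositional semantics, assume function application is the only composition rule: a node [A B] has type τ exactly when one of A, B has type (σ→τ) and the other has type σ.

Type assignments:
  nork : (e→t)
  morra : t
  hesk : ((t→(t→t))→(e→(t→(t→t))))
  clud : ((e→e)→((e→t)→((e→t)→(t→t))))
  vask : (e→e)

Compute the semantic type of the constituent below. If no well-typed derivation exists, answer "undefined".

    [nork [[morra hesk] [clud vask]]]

undefined

[morra hesk]: t and ((t→(t→t))→(e→(t→(t→t)))) cannot combine by function application — type clash.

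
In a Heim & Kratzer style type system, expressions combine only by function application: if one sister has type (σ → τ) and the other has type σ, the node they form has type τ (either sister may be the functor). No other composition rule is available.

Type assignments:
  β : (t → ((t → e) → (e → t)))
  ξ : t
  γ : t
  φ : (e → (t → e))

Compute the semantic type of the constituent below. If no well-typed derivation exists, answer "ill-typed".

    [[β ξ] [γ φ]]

At [β ξ], β : (t → ((t → e) → (e → t))) takes ξ : t, giving ((t → e) → (e → t)).
[γ φ]: t with (e → (t → e)) — neither is a function whose domain matches the other; composition fails here.

ill-typed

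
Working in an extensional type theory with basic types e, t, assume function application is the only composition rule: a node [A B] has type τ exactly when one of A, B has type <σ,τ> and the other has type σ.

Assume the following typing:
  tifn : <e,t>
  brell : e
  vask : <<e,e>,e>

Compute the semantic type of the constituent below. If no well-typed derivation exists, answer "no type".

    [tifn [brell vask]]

[brell vask]: e with <<e,e>,e> — neither is a function whose domain matches the other; composition fails here.

no type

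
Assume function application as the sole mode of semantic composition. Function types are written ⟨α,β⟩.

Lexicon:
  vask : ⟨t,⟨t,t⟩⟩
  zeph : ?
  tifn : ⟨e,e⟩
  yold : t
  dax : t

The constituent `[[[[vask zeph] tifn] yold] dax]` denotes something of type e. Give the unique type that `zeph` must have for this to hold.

⟨⟨t,⟨t,t⟩⟩,⟨⟨e,e⟩,⟨t,⟨t,e⟩⟩⟩⟩

[[[[vask zeph] tifn] yold] dax] must have type e. The sister dax has type t; that is not a function onto e, so [[[vask zeph] tifn] yold] must be the functor, of type ⟨t,e⟩.
[[[vask zeph] tifn] yold] must have type ⟨t,e⟩. The sister yold has type t; that is not a function onto ⟨t,e⟩, so [[vask zeph] tifn] must be the functor, of type ⟨t,⟨t,e⟩⟩.
[[vask zeph] tifn] must have type ⟨t,⟨t,e⟩⟩. The sister tifn has type ⟨e,e⟩; that is not a function onto ⟨t,⟨t,e⟩⟩, so [vask zeph] must be the functor, of type ⟨⟨e,e⟩,⟨t,⟨t,e⟩⟩⟩.
[vask zeph] must have type ⟨⟨e,e⟩,⟨t,⟨t,e⟩⟩⟩. The sister vask has type ⟨t,⟨t,t⟩⟩; that is not a function onto ⟨⟨e,e⟩,⟨t,⟨t,e⟩⟩⟩, so zeph must be the functor, of type ⟨⟨t,⟨t,t⟩⟩,⟨⟨e,e⟩,⟨t,⟨t,e⟩⟩⟩⟩.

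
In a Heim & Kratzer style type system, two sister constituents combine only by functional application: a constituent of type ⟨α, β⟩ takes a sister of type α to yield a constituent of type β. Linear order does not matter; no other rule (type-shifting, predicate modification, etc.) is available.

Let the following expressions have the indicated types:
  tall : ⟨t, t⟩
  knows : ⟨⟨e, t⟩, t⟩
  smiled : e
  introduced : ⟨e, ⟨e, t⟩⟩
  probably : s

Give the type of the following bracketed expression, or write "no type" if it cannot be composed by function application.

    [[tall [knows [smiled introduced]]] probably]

[smiled introduced]: introduced is ⟨e, ⟨e, t⟩⟩, smiled is e; result ⟨e, t⟩.
[knows [smiled introduced]]: knows is ⟨⟨e, t⟩, t⟩, [smiled introduced] is ⟨e, t⟩; result t.
[tall [knows [smiled introduced]]]: tall is ⟨t, t⟩, [knows [smiled introduced]] is t; result t.
At [[tall [knows [smiled introduced]]] probably]: neither t nor s can take the other as argument; the node is ill-typed.

no type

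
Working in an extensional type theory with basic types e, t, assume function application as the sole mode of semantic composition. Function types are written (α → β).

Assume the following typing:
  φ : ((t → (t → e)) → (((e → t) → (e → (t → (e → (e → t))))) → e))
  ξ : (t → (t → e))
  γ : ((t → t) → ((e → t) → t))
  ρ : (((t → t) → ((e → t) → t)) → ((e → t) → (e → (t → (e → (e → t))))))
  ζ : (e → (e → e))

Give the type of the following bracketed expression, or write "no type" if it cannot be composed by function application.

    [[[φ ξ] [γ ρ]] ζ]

(e → e)

[φ ξ]: φ is ((t → (t → e)) → (((e → t) → (e → (t → (e → (e → t))))) → e)), ξ is (t → (t → e)); result (((e → t) → (e → (t → (e → (e → t))))) → e).
[γ ρ]: ρ is (((t → t) → ((e → t) → t)) → ((e → t) → (e → (t → (e → (e → t)))))), γ is ((t → t) → ((e → t) → t)); result ((e → t) → (e → (t → (e → (e → t))))).
[[φ ξ] [γ ρ]]: [φ ξ] is (((e → t) → (e → (t → (e → (e → t))))) → e), [γ ρ] is ((e → t) → (e → (t → (e → (e → t))))); result e.
[[[φ ξ] [γ ρ]] ζ]: ζ is (e → (e → e)), [[φ ξ] [γ ρ]] is e; result (e → e).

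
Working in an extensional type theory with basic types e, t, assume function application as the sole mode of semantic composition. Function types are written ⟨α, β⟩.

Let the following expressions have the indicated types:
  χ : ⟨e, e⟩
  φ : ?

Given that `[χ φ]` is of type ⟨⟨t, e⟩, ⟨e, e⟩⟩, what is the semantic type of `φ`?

At [χ φ] (required: ⟨⟨t, e⟩, ⟨e, e⟩⟩): χ is ⟨e, e⟩, which is not a function with range ⟨⟨t, e⟩, ⟨e, e⟩⟩; hence φ is the functor — type ⟨⟨e, e⟩, ⟨⟨t, e⟩, ⟨e, e⟩⟩⟩.

⟨⟨e, e⟩, ⟨⟨t, e⟩, ⟨e, e⟩⟩⟩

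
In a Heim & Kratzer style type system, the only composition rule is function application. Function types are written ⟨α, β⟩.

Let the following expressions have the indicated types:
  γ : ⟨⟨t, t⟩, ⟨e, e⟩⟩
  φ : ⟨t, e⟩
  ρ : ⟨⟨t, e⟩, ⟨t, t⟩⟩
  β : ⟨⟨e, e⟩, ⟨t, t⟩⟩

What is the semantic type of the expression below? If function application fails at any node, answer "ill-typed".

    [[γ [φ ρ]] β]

[φ ρ]: ρ is ⟨⟨t, e⟩, ⟨t, t⟩⟩, φ is ⟨t, e⟩; result ⟨t, t⟩.
[γ [φ ρ]]: γ is ⟨⟨t, t⟩, ⟨e, e⟩⟩, [φ ρ] is ⟨t, t⟩; result ⟨e, e⟩.
[[γ [φ ρ]] β]: β is ⟨⟨e, e⟩, ⟨t, t⟩⟩, [γ [φ ρ]] is ⟨e, e⟩; result ⟨t, t⟩.

⟨t, t⟩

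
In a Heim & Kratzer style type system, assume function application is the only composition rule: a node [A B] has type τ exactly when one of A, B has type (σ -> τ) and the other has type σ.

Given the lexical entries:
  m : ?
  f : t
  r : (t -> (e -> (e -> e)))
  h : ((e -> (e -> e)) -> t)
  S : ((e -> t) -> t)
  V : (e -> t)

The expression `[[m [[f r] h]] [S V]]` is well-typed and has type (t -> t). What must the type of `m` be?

(t -> (t -> (t -> t)))

For [[m [[f r] h]] [S V]] to have type (t -> t) with [S V] of type t, [m [[f r] h]] must be the function: [m [[f r] h]] : (t -> (t -> t)).
For [m [[f r] h]] to have type (t -> (t -> t)) with [[f r] h] of type t, m must be the function: m : (t -> (t -> (t -> t))).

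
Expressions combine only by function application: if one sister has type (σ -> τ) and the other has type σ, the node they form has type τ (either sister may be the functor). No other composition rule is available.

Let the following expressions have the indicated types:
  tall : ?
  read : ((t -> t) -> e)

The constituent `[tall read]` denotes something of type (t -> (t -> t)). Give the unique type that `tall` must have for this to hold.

(((t -> t) -> e) -> (t -> (t -> t)))

[tall read] must have type (t -> (t -> t)). The sister read has type ((t -> t) -> e); that is not a function onto (t -> (t -> t)), so tall must be the functor, of type (((t -> t) -> e) -> (t -> (t -> t))).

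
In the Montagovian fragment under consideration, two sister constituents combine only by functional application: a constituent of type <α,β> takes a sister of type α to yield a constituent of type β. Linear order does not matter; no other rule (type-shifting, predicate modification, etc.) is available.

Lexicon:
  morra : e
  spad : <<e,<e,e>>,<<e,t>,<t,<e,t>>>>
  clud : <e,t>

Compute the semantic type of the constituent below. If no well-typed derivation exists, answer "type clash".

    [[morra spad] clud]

type clash

[morra spad]: e and <<e,<e,e>>,<<e,t>,<t,<e,t>>>> cannot combine by function application — type clash.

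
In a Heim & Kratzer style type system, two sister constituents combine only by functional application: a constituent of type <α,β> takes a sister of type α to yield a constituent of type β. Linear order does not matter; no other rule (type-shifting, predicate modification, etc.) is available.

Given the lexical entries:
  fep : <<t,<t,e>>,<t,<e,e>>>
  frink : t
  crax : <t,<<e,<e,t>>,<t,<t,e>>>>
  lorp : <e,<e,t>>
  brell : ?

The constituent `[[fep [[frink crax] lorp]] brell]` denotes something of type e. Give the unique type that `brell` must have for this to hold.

For [[fep [[frink crax] lorp]] brell] to have type e with [fep [[frink crax] lorp]] of type <t,<e,e>>, brell must be the function: brell : <<t,<e,e>>,e>.

<<t,<e,e>>,e>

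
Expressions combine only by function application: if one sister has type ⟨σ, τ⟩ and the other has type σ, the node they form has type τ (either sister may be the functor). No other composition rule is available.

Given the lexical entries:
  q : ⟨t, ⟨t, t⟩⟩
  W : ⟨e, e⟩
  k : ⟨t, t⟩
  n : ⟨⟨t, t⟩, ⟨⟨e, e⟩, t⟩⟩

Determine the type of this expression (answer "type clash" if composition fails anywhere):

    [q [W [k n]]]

[k n]: ⟨⟨t, t⟩, ⟨⟨e, e⟩, t⟩⟩ applied to ⟨t, t⟩ yields ⟨⟨e, e⟩, t⟩.
[W [k n]]: ⟨⟨e, e⟩, t⟩ applied to ⟨e, e⟩ yields t.
[q [W [k n]]]: ⟨t, ⟨t, t⟩⟩ applied to t yields ⟨t, t⟩.

⟨t, t⟩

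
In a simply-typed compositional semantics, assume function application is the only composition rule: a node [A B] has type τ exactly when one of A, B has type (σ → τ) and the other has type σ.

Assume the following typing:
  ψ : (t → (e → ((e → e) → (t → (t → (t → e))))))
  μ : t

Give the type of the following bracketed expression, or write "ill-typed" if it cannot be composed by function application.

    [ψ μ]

[ψ μ]: ψ is (t → (e → ((e → e) → (t → (t → (t → e)))))), μ is t; result (e → ((e → e) → (t → (t → (t → e))))).

(e → ((e → e) → (t → (t → (t → e)))))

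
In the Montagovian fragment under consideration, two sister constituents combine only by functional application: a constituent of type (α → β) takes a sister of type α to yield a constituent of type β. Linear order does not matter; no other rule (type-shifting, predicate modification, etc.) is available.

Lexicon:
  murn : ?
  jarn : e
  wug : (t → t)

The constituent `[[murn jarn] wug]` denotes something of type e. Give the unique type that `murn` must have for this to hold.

(e → ((t → t) → e))

For [[murn jarn] wug] to have type e with wug of type (t → t), [murn jarn] must be the function: [murn jarn] : ((t → t) → e).
For [murn jarn] to have type ((t → t) → e) with jarn of type e, murn must be the function: murn : (e → ((t → t) → e)).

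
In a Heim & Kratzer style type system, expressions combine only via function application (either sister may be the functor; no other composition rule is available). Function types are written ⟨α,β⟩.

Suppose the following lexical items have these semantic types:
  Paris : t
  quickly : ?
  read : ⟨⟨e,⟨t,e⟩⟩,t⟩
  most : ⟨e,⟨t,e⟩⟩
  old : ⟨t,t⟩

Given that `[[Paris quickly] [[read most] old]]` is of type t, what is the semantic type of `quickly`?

[[Paris quickly] [[read most] old]] is required to be t. [[read most] old] : t cannot yield t as functor, so [Paris quickly] : ⟨t,t⟩.
[Paris quickly] is required to be ⟨t,t⟩. Paris : t cannot yield ⟨t,t⟩ as functor, so quickly : ⟨t,⟨t,t⟩⟩.

⟨t,⟨t,t⟩⟩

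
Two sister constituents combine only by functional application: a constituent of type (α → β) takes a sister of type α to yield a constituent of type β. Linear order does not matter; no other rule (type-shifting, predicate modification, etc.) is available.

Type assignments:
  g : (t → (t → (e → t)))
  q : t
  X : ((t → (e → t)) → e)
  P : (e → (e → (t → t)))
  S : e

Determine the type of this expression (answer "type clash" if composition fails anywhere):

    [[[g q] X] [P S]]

(t → t)

[g q] — g of type (t → (t → (e → t))) combines with q of type t: type (t → (e → t)).
[[g q] X] — X of type ((t → (e → t)) → e) combines with [g q] of type (t → (e → t)): type e.
[P S] — P of type (e → (e → (t → t))) combines with S of type e: type (e → (t → t)).
[[[g q] X] [P S]] — [P S] of type (e → (t → t)) combines with [[g q] X] of type e: type (t → t).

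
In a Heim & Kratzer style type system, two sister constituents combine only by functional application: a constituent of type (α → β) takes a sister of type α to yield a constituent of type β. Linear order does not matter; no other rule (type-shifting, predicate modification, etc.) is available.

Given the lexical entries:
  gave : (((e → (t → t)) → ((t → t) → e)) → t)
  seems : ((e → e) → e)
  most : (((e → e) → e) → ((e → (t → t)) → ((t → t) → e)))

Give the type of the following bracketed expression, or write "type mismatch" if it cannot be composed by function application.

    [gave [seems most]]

t

At [seems most], most : (((e → e) → e) → ((e → (t → t)) → ((t → t) → e))) takes seems : ((e → e) → e), giving ((e → (t → t)) → ((t → t) → e)).
At [gave [seems most]], gave : (((e → (t → t)) → ((t → t) → e)) → t) takes [seems most] : ((e → (t → t)) → ((t → t) → e)), giving t.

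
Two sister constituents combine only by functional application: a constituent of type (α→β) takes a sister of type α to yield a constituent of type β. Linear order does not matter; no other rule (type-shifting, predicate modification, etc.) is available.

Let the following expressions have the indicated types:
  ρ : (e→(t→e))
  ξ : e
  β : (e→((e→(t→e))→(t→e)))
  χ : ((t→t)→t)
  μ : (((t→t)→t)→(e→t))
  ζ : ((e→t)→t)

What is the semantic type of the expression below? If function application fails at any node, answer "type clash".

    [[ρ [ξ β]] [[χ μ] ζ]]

[ξ β]: functor β : (e→((e→(t→e))→(t→e))), argument ξ : e; result ((e→(t→e))→(t→e)).
[ρ [ξ β]]: functor [ξ β] : ((e→(t→e))→(t→e)), argument ρ : (e→(t→e)); result (t→e).
[χ μ]: functor μ : (((t→t)→t)→(e→t)), argument χ : ((t→t)→t); result (e→t).
[[χ μ] ζ]: functor ζ : ((e→t)→t), argument [χ μ] : (e→t); result t.
[[ρ [ξ β]] [[χ μ] ζ]]: functor [ρ [ξ β]] : (t→e), argument [[χ μ] ζ] : t; result e.

e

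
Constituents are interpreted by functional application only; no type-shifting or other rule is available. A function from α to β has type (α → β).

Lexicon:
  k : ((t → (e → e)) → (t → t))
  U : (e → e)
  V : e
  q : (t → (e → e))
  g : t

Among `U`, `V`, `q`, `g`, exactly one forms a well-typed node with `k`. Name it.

q

U : (e → e) — k needs (t → (e → e)); U needs e; neither fits.
V : e — k needs (t → (e → e)); V needs nothing (atomic); neither fits.
q — combines: k : ((t → (e → e)) → (t → t)) takes q : (t → (e → e)) as argument, giving (t → t).
g : t — k needs (t → (e → e)); g needs nothing (atomic); neither fits.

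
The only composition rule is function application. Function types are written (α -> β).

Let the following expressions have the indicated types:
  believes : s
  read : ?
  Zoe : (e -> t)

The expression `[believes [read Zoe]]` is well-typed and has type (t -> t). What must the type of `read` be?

For [believes [read Zoe]] to have type (t -> t) with believes of type s, [read Zoe] must be the function: [read Zoe] : (s -> (t -> t)).
For [read Zoe] to have type (s -> (t -> t)) with Zoe of type (e -> t), read must be the function: read : ((e -> t) -> (s -> (t -> t))).

((e -> t) -> (s -> (t -> t)))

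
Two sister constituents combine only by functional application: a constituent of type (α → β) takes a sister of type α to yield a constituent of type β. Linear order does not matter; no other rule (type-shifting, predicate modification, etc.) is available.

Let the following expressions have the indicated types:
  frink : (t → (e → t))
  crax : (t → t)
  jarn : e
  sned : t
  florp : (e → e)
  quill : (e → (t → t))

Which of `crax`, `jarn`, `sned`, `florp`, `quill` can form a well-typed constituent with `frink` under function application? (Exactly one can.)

sned

crax : (t → t) — does not combine with frink.
jarn : e — does not combine with frink.
sned — combines: frink : (t → (e → t)) takes sned : t as argument, giving (e → t).
florp : (e → e) — does not combine with frink.
quill : (e → (t → t)) — does not combine with frink.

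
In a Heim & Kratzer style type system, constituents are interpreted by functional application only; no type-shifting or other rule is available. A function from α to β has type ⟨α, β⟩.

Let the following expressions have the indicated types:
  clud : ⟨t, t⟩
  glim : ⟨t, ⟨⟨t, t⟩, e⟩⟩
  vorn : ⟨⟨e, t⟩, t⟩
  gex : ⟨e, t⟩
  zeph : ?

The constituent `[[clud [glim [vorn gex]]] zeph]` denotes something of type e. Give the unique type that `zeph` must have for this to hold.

[[clud [glim [vorn gex]]] zeph] is required to be e. [clud [glim [vorn gex]]] : e cannot yield e as functor, so zeph : ⟨e, e⟩.

⟨e, e⟩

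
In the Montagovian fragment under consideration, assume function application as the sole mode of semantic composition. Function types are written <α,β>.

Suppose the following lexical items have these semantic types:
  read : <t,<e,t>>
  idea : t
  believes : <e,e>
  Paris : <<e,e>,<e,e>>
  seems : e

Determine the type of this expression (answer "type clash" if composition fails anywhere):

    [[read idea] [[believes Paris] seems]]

t

[read idea]: <t,<e,t>> applied to t yields <e,t>.
[believes Paris]: <<e,e>,<e,e>> applied to <e,e> yields <e,e>.
[[believes Paris] seems]: <e,e> applied to e yields e.
[[read idea] [[believes Paris] seems]]: <e,t> applied to e yields t.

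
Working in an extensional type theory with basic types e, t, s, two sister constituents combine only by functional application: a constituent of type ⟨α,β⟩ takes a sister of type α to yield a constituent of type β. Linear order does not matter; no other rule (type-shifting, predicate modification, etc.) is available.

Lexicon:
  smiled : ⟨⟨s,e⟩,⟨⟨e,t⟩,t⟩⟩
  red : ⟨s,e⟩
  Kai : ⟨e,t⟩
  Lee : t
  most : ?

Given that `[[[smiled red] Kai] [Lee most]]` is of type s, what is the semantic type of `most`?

For [[[smiled red] Kai] [Lee most]] to have type s with [[smiled red] Kai] of type t, [Lee most] must be the function: [Lee most] : ⟨t,s⟩.
For [Lee most] to have type ⟨t,s⟩ with Lee of type t, most must be the function: most : ⟨t,⟨t,s⟩⟩.

⟨t,⟨t,s⟩⟩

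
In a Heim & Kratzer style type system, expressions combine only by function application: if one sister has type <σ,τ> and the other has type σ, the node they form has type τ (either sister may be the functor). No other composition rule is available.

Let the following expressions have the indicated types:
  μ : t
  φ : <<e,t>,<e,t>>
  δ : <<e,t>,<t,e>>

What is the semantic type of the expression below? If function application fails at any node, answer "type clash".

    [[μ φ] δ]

At [μ φ]: neither t nor <<e,t>,<e,t>> can take the other as argument; the node is ill-typed.

type clash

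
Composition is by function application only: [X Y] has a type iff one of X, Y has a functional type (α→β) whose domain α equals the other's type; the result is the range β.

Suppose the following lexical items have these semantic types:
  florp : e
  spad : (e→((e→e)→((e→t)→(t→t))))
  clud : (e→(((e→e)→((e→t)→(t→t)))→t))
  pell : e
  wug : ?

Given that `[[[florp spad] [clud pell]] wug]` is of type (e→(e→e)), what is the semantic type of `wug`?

(t→(e→(e→e)))

[[[florp spad] [clud pell]] wug] must have type (e→(e→e)). The sister [[florp spad] [clud pell]] has type t; that is not a function onto (e→(e→e)), so wug must be the functor, of type (t→(e→(e→e))).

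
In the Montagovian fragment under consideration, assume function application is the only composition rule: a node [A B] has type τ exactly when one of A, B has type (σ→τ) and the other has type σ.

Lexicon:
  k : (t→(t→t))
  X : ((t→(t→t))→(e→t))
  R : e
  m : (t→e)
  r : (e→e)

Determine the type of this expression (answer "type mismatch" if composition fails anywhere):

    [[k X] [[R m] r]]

type mismatch

[k X] — X of type ((t→(t→t))→(e→t)) combines with k of type (t→(t→t)): type (e→t).
[R m]: e and (t→e) cannot combine by function application — type clash.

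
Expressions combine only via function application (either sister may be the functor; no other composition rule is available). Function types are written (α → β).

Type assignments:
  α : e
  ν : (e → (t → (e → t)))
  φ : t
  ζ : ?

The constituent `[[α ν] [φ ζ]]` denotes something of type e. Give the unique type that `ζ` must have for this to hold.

For [[α ν] [φ ζ]] to have type e with [α ν] of type (t → (e → t)), [φ ζ] must be the function: [φ ζ] : ((t → (e → t)) → e).
For [φ ζ] to have type ((t → (e → t)) → e) with φ of type t, ζ must be the function: ζ : (t → ((t → (e → t)) → e)).

(t → ((t → (e → t)) → e))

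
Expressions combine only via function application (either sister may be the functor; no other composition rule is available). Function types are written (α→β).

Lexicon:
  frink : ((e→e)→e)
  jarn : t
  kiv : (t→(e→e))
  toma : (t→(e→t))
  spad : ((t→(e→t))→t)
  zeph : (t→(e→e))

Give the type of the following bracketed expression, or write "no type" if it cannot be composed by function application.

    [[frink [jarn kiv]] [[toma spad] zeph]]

At [jarn kiv], kiv : (t→(e→e)) takes jarn : t, giving (e→e).
At [frink [jarn kiv]], frink : ((e→e)→e) takes [jarn kiv] : (e→e), giving e.
At [toma spad], spad : ((t→(e→t))→t) takes toma : (t→(e→t)), giving t.
At [[toma spad] zeph], zeph : (t→(e→e)) takes [toma spad] : t, giving (e→e).
At [[frink [jarn kiv]] [[toma spad] zeph]], [[toma spad] zeph] : (e→e) takes [frink [jarn kiv]] : e, giving e.

e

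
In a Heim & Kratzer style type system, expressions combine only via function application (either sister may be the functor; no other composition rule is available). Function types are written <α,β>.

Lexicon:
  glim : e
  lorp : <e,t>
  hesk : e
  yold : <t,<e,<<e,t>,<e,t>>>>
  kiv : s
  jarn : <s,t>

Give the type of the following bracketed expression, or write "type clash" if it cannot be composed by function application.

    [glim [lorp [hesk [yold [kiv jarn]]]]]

[kiv jarn]: jarn is <s,t>, kiv is s; result t.
[yold [kiv jarn]]: yold is <t,<e,<<e,t>,<e,t>>>>, [kiv jarn] is t; result <e,<<e,t>,<e,t>>>.
[hesk [yold [kiv jarn]]]: [yold [kiv jarn]] is <e,<<e,t>,<e,t>>>, hesk is e; result <<e,t>,<e,t>>.
[lorp [hesk [yold [kiv jarn]]]]: [hesk [yold [kiv jarn]]] is <<e,t>,<e,t>>, lorp is <e,t>; result <e,t>.
[glim [lorp [hesk [yold [kiv jarn]]]]]: [lorp [hesk [yold [kiv jarn]]]] is <e,t>, glim is e; result t.

t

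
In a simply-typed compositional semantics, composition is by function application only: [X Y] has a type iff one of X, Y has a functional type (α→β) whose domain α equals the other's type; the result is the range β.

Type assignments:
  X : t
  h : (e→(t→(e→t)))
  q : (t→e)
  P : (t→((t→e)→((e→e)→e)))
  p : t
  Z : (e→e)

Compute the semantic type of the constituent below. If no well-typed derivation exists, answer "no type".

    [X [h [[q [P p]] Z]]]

At [P p], P : (t→((t→e)→((e→e)→e))) takes p : t, giving ((t→e)→((e→e)→e)).
At [q [P p]], [P p] : ((t→e)→((e→e)→e)) takes q : (t→e), giving ((e→e)→e).
At [[q [P p]] Z], [q [P p]] : ((e→e)→e) takes Z : (e→e), giving e.
At [h [[q [P p]] Z]], h : (e→(t→(e→t))) takes [[q [P p]] Z] : e, giving (t→(e→t)).
At [X [h [[q [P p]] Z]]], [h [[q [P p]] Z]] : (t→(e→t)) takes X : t, giving (e→t).

(e→t)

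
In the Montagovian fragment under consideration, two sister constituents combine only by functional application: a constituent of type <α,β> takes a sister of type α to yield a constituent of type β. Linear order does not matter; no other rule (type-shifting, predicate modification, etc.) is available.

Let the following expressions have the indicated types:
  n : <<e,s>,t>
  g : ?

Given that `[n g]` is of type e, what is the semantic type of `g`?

<<<e,s>,t>,e>

[n g] must have type e. The sister n has type <<e,s>,t>; that is not a function onto e, so g must be the functor, of type <<<e,s>,t>,e>.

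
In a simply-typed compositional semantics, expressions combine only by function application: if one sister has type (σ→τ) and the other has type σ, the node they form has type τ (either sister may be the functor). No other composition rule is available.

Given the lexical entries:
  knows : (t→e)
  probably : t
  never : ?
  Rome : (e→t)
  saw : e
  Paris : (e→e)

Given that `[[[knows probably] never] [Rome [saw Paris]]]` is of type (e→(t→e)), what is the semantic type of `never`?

(e→(t→(e→(t→e))))

[[[knows probably] never] [Rome [saw Paris]]] must have type (e→(t→e)). The sister [Rome [saw Paris]] has type t; that is not a function onto (e→(t→e)), so [[knows probably] never] must be the functor, of type (t→(e→(t→e))).
[[knows probably] never] must have type (t→(e→(t→e))). The sister [knows probably] has type e; that is not a function onto (t→(e→(t→e))), so never must be the functor, of type (e→(t→(e→(t→e)))).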